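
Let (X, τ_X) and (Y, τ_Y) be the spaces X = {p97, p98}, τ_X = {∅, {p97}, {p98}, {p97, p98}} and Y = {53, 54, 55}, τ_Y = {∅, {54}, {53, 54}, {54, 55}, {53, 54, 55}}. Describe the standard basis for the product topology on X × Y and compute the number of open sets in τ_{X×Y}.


Basis B = {∅ × ∅, {p97} × {54}, {p98} × {54}, {p97} × {53, 54}, {p97} × {54, 55}, {p97, p98} × {54}, {p98} × {53, 54}, {p98} × {54, 55}, {p97} × {53, 54, 55}, {p98} × {53, 54, 55}, {p97, p98} × {53, 54}, {p97, p98} × {54, 55}, {p97, p98} × {53, 54, 55}}; |τ_{X×Y}| = 25.

Enumerate products U × V with U ∈ τ_X, V ∈ τ_Y (deduplicated):
  ∅ × ∅ = {} (∅)
  {p97} × {54} = {(p97,54)}
  {p98} × {54} = {(p98,54)}
  {p97} × {53, 54} = {(p97,53), (p97,54)}
  {p97} × {54, 55} = {(p97,54), (p97,55)}
  {p97, p98} × {54} = {(p97,54), (p98,54)}
  {p98} × {53, 54} = {(p98,53), (p98,54)}
  {p98} × {54, 55} = {(p98,54), (p98,55)}
  {p97} × {53, 54, 55} = {(p97,53), (p97,54), (p97,55)}
  {p98} × {53, 54, 55} = {(p98,53), (p98,54), (p98,55)}
  {p97, p98} × {53, 54} = {(p97,53), (p97,54), (p98,53), (p98,54)}
  {p97, p98} × {54, 55} = {(p97,54), (p97,55), (p98,54), (p98,55)}
  {p97, p98} × {53, 54, 55} = {(p97,53), (p97,54), (p97,55), (p98,53), (p98,54), (p98,55)}
These 13 distinct sets form the basis B.
Close under arbitrary unions to get τ_{X×Y}; counting gives |τ_{X×Y}| = 25.


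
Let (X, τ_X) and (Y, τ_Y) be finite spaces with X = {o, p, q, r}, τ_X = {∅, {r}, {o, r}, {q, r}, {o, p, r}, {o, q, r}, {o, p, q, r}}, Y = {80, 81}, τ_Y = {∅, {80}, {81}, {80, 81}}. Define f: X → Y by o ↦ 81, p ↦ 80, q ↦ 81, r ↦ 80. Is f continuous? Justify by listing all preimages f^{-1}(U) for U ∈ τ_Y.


f is NOT continuous.

Compute f^{-1}(U) for each U ∈ τ_Y:
  U = ∅: f^{-1}(U) = ∅ ∈ τ_X ✓.
  U = {80}: f^{-1}(U) = {p, r} ∉ τ_X ✗.
  U = {81}: f^{-1}(U) = {o, q} ∉ τ_X ✗.
  U = {80, 81}: f^{-1}(U) = {o, p, q, r} ∈ τ_X ✓.
Found U = {80} with f^{-1}(U) = {p, r} not in τ_X. Therefore f is NOT continuous.


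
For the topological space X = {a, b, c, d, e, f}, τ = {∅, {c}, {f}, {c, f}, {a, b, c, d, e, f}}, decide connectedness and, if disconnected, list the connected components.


(X, τ) is connected.

Find clopen sets (U ∈ τ with X ∖ U ∈ τ):
  U = ∅, X ∖ U = {a, b, c, d, e, f} — both open, so U is clopen.
  U = {a, b, c, d, e, f}, X ∖ U = ∅ — both open, so U is clopen.
Only trivial clopens (∅ and X) exist, so (X, τ) is connected.
Compute connected components by grouping points that agree on all clopens:
  component: {a, b, c, d, e, f}


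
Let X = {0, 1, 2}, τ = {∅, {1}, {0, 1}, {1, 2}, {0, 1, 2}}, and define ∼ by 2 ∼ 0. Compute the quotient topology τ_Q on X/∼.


X/∼ = {[0=2], [1]}; |τ_Q| = 3.

Equivalence classes: [0=2], [1].
Quotient map π: X → X/∼ sends 0 ↦ [0=2], 1 ↦ [1], 2 ↦ [0=2].
For each subset V ⊆ X/∼, compute π^{-1}(V) ⊆ X and check whether π^{-1}(V) ∈ τ. V is open in τ_Q iff π^{-1}(V) ∈ τ.
  V = {}: π^{-1}(V) = ∅ ∈ τ ✓.
  V = {[0=2]}: π^{-1}(V) = {0, 2} ∉ τ ✗.
  V = {[1]}: π^{-1}(V) = {1} ∈ τ ✓.
  V = {[0=2], [1]}: π^{-1}(V) = {0, 1, 2} ∈ τ ✓.
Open sets in the quotient: τ_Q = {{}, {[1]}, {[0=2], [1]}} (3 elements).


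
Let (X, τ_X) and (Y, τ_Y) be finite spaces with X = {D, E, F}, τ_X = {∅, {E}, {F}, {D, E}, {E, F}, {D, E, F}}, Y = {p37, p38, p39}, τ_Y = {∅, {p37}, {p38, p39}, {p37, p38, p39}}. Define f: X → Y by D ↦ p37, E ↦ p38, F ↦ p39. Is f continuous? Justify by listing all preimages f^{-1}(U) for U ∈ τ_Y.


f is NOT continuous.

Compute f^{-1}(U) for each U ∈ τ_Y:
  U = ∅: f^{-1}(U) = ∅ ∈ τ_X ✓.
  U = {p37}: f^{-1}(U) = {D} ∉ τ_X ✗.
  U = {p38, p39}: f^{-1}(U) = {E, F} ∈ τ_X ✓.
  U = {p37, p38, p39}: f^{-1}(U) = {D, E, F} ∈ τ_X ✓.
Found U = {p37} with f^{-1}(U) = {D} not in τ_X. Therefore f is NOT continuous.


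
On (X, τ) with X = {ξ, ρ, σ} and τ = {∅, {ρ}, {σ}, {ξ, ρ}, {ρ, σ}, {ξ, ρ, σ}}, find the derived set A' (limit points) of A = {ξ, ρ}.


A' = {ξ}

For each x ∈ X, list the open sets U ∈ τ with x ∈ U, then check whether U ∩ (A ∖ {x}) ≠ ∅ for every such U.
  x = ξ: opens ∋ x are {ξ, ρ}, {ξ, ρ, σ}; each meets A ∖ {ξ}, so x IS a limit point.
  x = ρ: open {ρ} ∋ x has {ρ} ∩ (A ∖ {ρ}) = ∅, so x is NOT a limit point.
  x = σ: open {σ} ∋ x has {σ} ∩ (A ∖ {σ}) = ∅, so x is NOT a limit point.
Collecting: A' = {ξ}.


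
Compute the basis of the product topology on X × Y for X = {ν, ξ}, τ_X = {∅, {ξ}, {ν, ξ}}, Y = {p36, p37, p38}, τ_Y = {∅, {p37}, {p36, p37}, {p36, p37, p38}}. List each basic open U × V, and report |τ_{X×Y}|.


Basis B = {∅ × ∅, {ξ} × {p37}, {ν, ξ} × {p37}, {ξ} × {p36, p37}, {ξ} × {p36, p37, p38}, {ν, ξ} × {p36, p37}, {ν, ξ} × {p36, p37, p38}}; |τ_{X×Y}| = 10.

Enumerate products U × V with U ∈ τ_X, V ∈ τ_Y (deduplicated):
  ∅ × ∅ = {} (∅)
  {ξ} × {p37} = {(ξ,p37)}
  {ν, ξ} × {p37} = {(ν,p37), (ξ,p37)}
  {ξ} × {p36, p37} = {(ξ,p36), (ξ,p37)}
  {ξ} × {p36, p37, p38} = {(ξ,p36), (ξ,p37), (ξ,p38)}
  {ν, ξ} × {p36, p37} = {(ν,p36), (ν,p37), (ξ,p36), (ξ,p37)}
  {ν, ξ} × {p36, p37, p38} = {(ν,p36), (ν,p37), (ν,p38), (ξ,p36), (ξ,p37), (ξ,p38)}
These 7 distinct sets form the basis B.
Close under arbitrary unions to get τ_{X×Y}; counting gives |τ_{X×Y}| = 10.


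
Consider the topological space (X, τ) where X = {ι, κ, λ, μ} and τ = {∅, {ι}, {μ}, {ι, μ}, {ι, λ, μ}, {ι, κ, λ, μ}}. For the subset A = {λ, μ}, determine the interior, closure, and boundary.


int(A) = {μ}, cl(A) = {κ, λ, μ}, ∂A = {κ, λ}.

Closed sets in (X, τ) are complements of opens:
  closed(X, τ) = {∅, {κ}, {κ, λ}, {ι, κ, λ}, {κ, λ, μ}, {ι, κ, λ, μ}}.
int(A) = ⋃ {U ∈ τ : U ⊆ A}. Opens contained in A: ∅, {μ}.
Taking the union of these: int(A) = {μ}.
cl(A) = ⋂ {C closed : A ⊆ C}. Closed sets containing A: {κ, λ, μ}, {ι, κ, λ, μ}.
Intersecting these: cl(A) = {κ, λ, μ}.
∂A = cl(A) ∖ int(A) = {κ, λ, μ} ∖ {μ} = {κ, λ}.


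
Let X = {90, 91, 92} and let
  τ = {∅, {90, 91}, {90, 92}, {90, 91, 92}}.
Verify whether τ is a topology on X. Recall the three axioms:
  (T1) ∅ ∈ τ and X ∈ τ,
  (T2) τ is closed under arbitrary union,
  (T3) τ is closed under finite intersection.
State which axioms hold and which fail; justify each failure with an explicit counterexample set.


τ is NOT a topology on X.

Axiom (T1): ∅ ∈ τ? Yes; X ∈ τ? Yes.
Axiom (T2/T3): check pairwise unions and intersections of members of τ.
Counterexample for (T3): {90, 91} ∩ {90, 92} = {90} ∉ τ. Therefore τ is NOT a topology.


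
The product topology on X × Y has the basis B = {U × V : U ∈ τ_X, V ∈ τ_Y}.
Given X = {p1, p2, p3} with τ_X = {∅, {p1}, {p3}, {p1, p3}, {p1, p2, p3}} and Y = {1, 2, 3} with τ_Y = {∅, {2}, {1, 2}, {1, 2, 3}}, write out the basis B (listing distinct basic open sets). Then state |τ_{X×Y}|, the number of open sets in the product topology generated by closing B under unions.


Basis B = {∅ × ∅, {p1} × {2}, {p3} × {2}, {p1} × {1, 2}, {p1, p3} × {2}, {p3} × {1, 2}, {p1} × {1, 2, 3}, {p1, p2, p3} × {2}, {p3} × {1, 2, 3}, {p1, p3} × {1, 2}, {p1, p3} × {1, 2, 3}, {p1, p2, p3} × {1, 2}, {p1, p2, p3} × {1, 2, 3}}; |τ_{X×Y}| = 30.

Enumerate products U × V with U ∈ τ_X, V ∈ τ_Y (deduplicated):
  ∅ × ∅ = {} (∅)
  {p1} × {2} = {(p1,2)}
  {p3} × {2} = {(p3,2)}
  {p1} × {1, 2} = {(p1,1), (p1,2)}
  {p1, p3} × {2} = {(p1,2), (p3,2)}
  {p3} × {1, 2} = {(p3,1), (p3,2)}
  {p1} × {1, 2, 3} = {(p1,1), (p1,2), (p1,3)}
  {p1, p2, p3} × {2} = {(p1,2), (p2,2), (p3,2)}
  {p3} × {1, 2, 3} = {(p3,1), (p3,2), (p3,3)}
  {p1, p3} × {1, 2} = {(p1,1), (p1,2), (p3,1), (p3,2)}
  {p1, p3} × {1, 2, 3} = {(p1,1), (p1,2), (p1,3), (p3,1), (p3,2), (p3,3)}
  {p1, p2, p3} × {1, 2} = {(p1,1), (p1,2), (p2,1), (p2,2), (p3,1), (p3,2)}
  {p1, p2, p3} × {1, 2, 3} = {(p1,1), (p1,2), (p1,3), (p2,1), (p2,2), (p2,3), (p3,1), (p3,2), (p3,3)}
These 13 distinct sets form the basis B.
Close under arbitrary unions to get τ_{X×Y}; counting gives |τ_{X×Y}| = 30.


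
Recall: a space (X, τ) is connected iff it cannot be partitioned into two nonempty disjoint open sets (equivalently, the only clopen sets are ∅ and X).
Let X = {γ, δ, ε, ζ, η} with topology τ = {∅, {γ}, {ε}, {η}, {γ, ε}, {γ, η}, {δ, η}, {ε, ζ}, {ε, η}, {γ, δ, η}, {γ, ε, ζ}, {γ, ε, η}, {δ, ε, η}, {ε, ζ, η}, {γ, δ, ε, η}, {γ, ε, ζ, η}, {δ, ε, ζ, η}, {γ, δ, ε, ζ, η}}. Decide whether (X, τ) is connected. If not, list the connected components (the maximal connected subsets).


(X, τ) is disconnected; components = [{γ}, {δ, η}, {ε, ζ}].

Find clopen sets (U ∈ τ with X ∖ U ∈ τ):
  U = ∅, X ∖ U = {γ, δ, ε, ζ, η} — both open, so U is clopen.
  U = {γ}, X ∖ U = {δ, ε, ζ, η} — both open, so U is clopen.
  U = {δ, η}, X ∖ U = {γ, ε, ζ} — both open, so U is clopen.
  U = {ε, ζ}, X ∖ U = {γ, δ, η} — both open, so U is clopen.
  U = {γ, δ, η}, X ∖ U = {ε, ζ} — both open, so U is clopen.
  U = {γ, ε, ζ}, X ∖ U = {δ, η} — both open, so U is clopen.
  U = {δ, ε, ζ, η}, X ∖ U = {γ} — both open, so U is clopen.
  U = {γ, δ, ε, ζ, η}, X ∖ U = ∅ — both open, so U is clopen.
Nontrivial clopen(s) exist: e.g. {δ, ε, ζ, η}. So (X, τ) is disconnected.
Compute connected components by grouping points that agree on all clopens:
  component: {γ}
  component: {δ, η}
  component: {ε, ζ}


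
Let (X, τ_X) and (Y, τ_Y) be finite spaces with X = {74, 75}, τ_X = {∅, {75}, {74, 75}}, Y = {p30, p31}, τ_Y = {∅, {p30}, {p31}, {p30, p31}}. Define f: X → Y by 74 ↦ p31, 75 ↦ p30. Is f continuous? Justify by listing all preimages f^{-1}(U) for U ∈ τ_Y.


f is NOT continuous.

Compute f^{-1}(U) for each U ∈ τ_Y:
  U = ∅: f^{-1}(U) = ∅ ∈ τ_X ✓.
  U = {p30}: f^{-1}(U) = {75} ∈ τ_X ✓.
  U = {p31}: f^{-1}(U) = {74} ∉ τ_X ✗.
  U = {p30, p31}: f^{-1}(U) = {74, 75} ∈ τ_X ✓.
Found U = {p31} with f^{-1}(U) = {74} not in τ_X. Therefore f is NOT continuous.


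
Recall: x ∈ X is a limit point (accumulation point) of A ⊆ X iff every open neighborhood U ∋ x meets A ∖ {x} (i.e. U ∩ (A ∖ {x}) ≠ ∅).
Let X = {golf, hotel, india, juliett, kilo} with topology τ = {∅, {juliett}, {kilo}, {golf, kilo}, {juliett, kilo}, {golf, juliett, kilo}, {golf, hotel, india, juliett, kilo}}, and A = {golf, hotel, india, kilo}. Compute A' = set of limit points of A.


A' = {golf, hotel, india}

For each x ∈ X, list the open sets U ∈ τ with x ∈ U, then check whether U ∩ (A ∖ {x}) ≠ ∅ for every such U.
  x = golf: opens ∋ x are {golf, kilo}, {golf, juliett, kilo}, {golf, hotel, india, juliett, kilo}; each meets A ∖ {golf}, so x IS a limit point.
  x = hotel: opens ∋ x are {golf, hotel, india, juliett, kilo}; each meets A ∖ {hotel}, so x IS a limit point.
  x = india: opens ∋ x are {golf, hotel, india, juliett, kilo}; each meets A ∖ {india}, so x IS a limit point.
  x = juliett: open {juliett} ∋ x has {juliett} ∩ (A ∖ {juliett}) = ∅, so x is NOT a limit point.
  x = kilo: open {kilo} ∋ x has {kilo} ∩ (A ∖ {kilo}) = ∅, so x is NOT a limit point.
Collecting: A' = {golf, hotel, india}.


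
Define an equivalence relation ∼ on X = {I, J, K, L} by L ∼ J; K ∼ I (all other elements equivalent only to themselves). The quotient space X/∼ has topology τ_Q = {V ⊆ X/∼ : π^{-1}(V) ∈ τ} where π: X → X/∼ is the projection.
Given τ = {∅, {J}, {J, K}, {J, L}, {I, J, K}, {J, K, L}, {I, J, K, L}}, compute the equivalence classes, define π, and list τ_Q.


X/∼ = {[I=K], [J=L]}; |τ_Q| = 3.

Equivalence classes: [I=K], [J=L].
Quotient map π: X → X/∼ sends I ↦ [I=K], J ↦ [J=L], K ↦ [I=K], L ↦ [J=L].
For each subset V ⊆ X/∼, compute π^{-1}(V) ⊆ X and check whether π^{-1}(V) ∈ τ. V is open in τ_Q iff π^{-1}(V) ∈ τ.
  V = {}: π^{-1}(V) = ∅ ∈ τ ✓.
  V = {[I=K]}: π^{-1}(V) = {I, K} ∉ τ ✗.
  V = {[J=L]}: π^{-1}(V) = {J, L} ∈ τ ✓.
  V = {[I=K], [J=L]}: π^{-1}(V) = {I, J, K, L} ∈ τ ✓.
Open sets in the quotient: τ_Q = {{}, {[J=L]}, {[I=K], [J=L]}} (3 elements).


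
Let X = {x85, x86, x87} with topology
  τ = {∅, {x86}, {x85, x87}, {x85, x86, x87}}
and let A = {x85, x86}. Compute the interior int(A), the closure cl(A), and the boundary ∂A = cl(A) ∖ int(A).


int(A) = {x86}, cl(A) = {x85, x86, x87}, ∂A = {x85, x87}.

Closed sets in (X, τ) are complements of opens:
  closed(X, τ) = {∅, {x86}, {x85, x87}, {x85, x86, x87}}.
int(A) = ⋃ {U ∈ τ : U ⊆ A}. Opens contained in A: ∅, {x86}.
Taking the union of these: int(A) = {x86}.
cl(A) = ⋂ {C closed : A ⊆ C}. Closed sets containing A: {x85, x86, x87}.
Intersecting these: cl(A) = {x85, x86, x87}.
∂A = cl(A) ∖ int(A) = {x85, x86, x87} ∖ {x86} = {x85, x87}.


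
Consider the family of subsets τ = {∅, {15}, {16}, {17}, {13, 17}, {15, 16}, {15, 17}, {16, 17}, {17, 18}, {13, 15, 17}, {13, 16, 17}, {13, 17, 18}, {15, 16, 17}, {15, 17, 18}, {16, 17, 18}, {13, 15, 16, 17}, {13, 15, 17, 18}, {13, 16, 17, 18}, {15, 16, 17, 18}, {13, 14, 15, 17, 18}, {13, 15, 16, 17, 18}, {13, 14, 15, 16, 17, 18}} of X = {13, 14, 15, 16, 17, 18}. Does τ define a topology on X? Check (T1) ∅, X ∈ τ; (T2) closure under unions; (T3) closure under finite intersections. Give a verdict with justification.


τ IS a topology on X.

Axiom (T1): ∅ ∈ τ? Yes; X ∈ τ? Yes.
Axiom (T2/T3): check pairwise unions and intersections of members of τ.
All pairwise intersections and unions checked — each lies in τ. Therefore τ satisfies (T1), (T2), (T3): it IS a topology on X.


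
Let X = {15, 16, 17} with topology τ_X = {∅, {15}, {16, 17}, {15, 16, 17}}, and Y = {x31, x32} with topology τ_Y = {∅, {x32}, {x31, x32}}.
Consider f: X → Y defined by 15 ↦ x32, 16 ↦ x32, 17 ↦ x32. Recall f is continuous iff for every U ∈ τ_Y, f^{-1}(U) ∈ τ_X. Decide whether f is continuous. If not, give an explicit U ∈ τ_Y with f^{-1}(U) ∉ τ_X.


f IS continuous.

Compute f^{-1}(U) for each U ∈ τ_Y:
  U = ∅: f^{-1}(U) = ∅ ∈ τ_X ✓.
  U = {x32}: f^{-1}(U) = {15, 16, 17} ∈ τ_X ✓.
  U = {x31, x32}: f^{-1}(U) = {15, 16, 17} ∈ τ_X ✓.
Every preimage lies in τ_X, so f IS continuous.


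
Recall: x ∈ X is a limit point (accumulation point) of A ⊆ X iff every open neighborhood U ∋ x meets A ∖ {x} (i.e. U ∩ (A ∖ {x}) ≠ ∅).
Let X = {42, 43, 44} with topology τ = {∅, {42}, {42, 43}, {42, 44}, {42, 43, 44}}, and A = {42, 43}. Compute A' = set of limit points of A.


A' = {43, 44}

For each x ∈ X, list the open sets U ∈ τ with x ∈ U, then check whether U ∩ (A ∖ {x}) ≠ ∅ for every such U.
  x = 42: open {42} ∋ x has {42} ∩ (A ∖ {42}) = ∅, so x is NOT a limit point.
  x = 43: opens ∋ x are {42, 43}, {42, 43, 44}; each meets A ∖ {43}, so x IS a limit point.
  x = 44: opens ∋ x are {42, 44}, {42, 43, 44}; each meets A ∖ {44}, so x IS a limit point.
Collecting: A' = {43, 44}.


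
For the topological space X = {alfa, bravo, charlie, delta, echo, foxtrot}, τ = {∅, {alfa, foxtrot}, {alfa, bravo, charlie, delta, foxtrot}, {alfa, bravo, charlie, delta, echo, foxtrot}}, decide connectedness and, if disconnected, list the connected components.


(X, τ) is connected.

Find clopen sets (U ∈ τ with X ∖ U ∈ τ):
  U = ∅, X ∖ U = {alfa, bravo, charlie, delta, echo, foxtrot} — both open, so U is clopen.
  U = {alfa, bravo, charlie, delta, echo, foxtrot}, X ∖ U = ∅ — both open, so U is clopen.
Only trivial clopens (∅ and X) exist, so (X, τ) is connected.
Compute connected components by grouping points that agree on all clopens:
  component: {alfa, bravo, charlie, delta, echo, foxtrot}


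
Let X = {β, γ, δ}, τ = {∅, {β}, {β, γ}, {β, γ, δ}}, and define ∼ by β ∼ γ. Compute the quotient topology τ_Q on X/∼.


X/∼ = {[β=γ], [δ]}; |τ_Q| = 3.

Equivalence classes: [β=γ], [δ].
Quotient map π: X → X/∼ sends β ↦ [β=γ], γ ↦ [β=γ], δ ↦ [δ].
For each subset V ⊆ X/∼, compute π^{-1}(V) ⊆ X and check whether π^{-1}(V) ∈ τ. V is open in τ_Q iff π^{-1}(V) ∈ τ.
  V = {}: π^{-1}(V) = ∅ ∈ τ ✓.
  V = {[β=γ]}: π^{-1}(V) = {β, γ} ∈ τ ✓.
  V = {[δ]}: π^{-1}(V) = {δ} ∉ τ ✗.
  V = {[β=γ], [δ]}: π^{-1}(V) = {β, γ, δ} ∈ τ ✓.
Open sets in the quotient: τ_Q = {{}, {[β=γ]}, {[β=γ], [δ]}} (3 elements).


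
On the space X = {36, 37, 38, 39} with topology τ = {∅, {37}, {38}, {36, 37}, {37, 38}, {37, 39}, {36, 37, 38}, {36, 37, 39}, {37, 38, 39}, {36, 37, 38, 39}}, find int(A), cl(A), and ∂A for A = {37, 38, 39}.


int(A) = {37, 38, 39}, cl(A) = {36, 37, 38, 39}, ∂A = {36}.

Closed sets in (X, τ) are complements of opens:
  closed(X, τ) = {∅, {36}, {38}, {39}, {36, 38}, {36, 39}, {38, 39}, {36, 37, 39}, {36, 38, 39}, {36, 37, 38, 39}}.
int(A) = ⋃ {U ∈ τ : U ⊆ A}. Opens contained in A: ∅, {37}, {38}, {37, 38}, {37, 39}, {37, 38, 39}.
Taking the union of these: int(A) = {37, 38, 39}.
cl(A) = ⋂ {C closed : A ⊆ C}. Closed sets containing A: {36, 37, 38, 39}.
Intersecting these: cl(A) = {36, 37, 38, 39}.
∂A = cl(A) ∖ int(A) = {36, 37, 38, 39} ∖ {37, 38, 39} = {36}.


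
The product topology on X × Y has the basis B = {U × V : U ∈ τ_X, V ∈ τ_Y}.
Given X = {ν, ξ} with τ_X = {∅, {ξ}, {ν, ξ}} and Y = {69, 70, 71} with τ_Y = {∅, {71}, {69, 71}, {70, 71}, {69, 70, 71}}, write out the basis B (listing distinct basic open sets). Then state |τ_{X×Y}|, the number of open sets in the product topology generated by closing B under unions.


Basis B = {∅ × ∅, {ξ} × {71}, {ν, ξ} × {71}, {ξ} × {69, 71}, {ξ} × {70, 71}, {ξ} × {69, 70, 71}, {ν, ξ} × {69, 71}, {ν, ξ} × {70, 71}, {ν, ξ} × {69, 70, 71}}; |τ_{X×Y}| = 14.

Enumerate products U × V with U ∈ τ_X, V ∈ τ_Y (deduplicated):
  ∅ × ∅ = {} (∅)
  {ξ} × {71} = {(ξ,71)}
  {ν, ξ} × {71} = {(ν,71), (ξ,71)}
  {ξ} × {69, 71} = {(ξ,69), (ξ,71)}
  {ξ} × {70, 71} = {(ξ,70), (ξ,71)}
  {ξ} × {69, 70, 71} = {(ξ,69), (ξ,70), (ξ,71)}
  {ν, ξ} × {69, 71} = {(ν,69), (ν,71), (ξ,69), (ξ,71)}
  {ν, ξ} × {70, 71} = {(ν,70), (ν,71), (ξ,70), (ξ,71)}
  {ν, ξ} × {69, 70, 71} = {(ν,69), (ν,70), (ν,71), (ξ,69), (ξ,70), (ξ,71)}
These 9 distinct sets form the basis B.
Close under arbitrary unions to get τ_{X×Y}; counting gives |τ_{X×Y}| = 14.


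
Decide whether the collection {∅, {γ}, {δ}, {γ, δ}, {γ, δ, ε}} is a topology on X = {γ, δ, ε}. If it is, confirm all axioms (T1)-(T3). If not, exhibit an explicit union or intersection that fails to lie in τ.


τ IS a topology on X.

Axiom (T1): ∅ ∈ τ? Yes; X ∈ τ? Yes.
Axiom (T2/T3): check pairwise unions and intersections of members of τ.
All pairwise intersections and unions checked — each lies in τ. Therefore τ satisfies (T1), (T2), (T3): it IS a topology on X.


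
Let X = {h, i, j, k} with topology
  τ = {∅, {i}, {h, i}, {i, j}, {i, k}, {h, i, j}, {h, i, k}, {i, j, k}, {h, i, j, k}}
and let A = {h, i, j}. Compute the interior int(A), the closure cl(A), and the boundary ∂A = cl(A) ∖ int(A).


int(A) = {h, i, j}, cl(A) = {h, i, j, k}, ∂A = {k}.

Closed sets in (X, τ) are complements of opens:
  closed(X, τ) = {∅, {h}, {j}, {k}, {h, j}, {h, k}, {j, k}, {h, j, k}, {h, i, j, k}}.
int(A) = ⋃ {U ∈ τ : U ⊆ A}. Opens contained in A: ∅, {i}, {h, i}, {i, j}, {h, i, j}.
Taking the union of these: int(A) = {h, i, j}.
cl(A) = ⋂ {C closed : A ⊆ C}. Closed sets containing A: {h, i, j, k}.
Intersecting these: cl(A) = {h, i, j, k}.
∂A = cl(A) ∖ int(A) = {h, i, j, k} ∖ {h, i, j} = {k}.


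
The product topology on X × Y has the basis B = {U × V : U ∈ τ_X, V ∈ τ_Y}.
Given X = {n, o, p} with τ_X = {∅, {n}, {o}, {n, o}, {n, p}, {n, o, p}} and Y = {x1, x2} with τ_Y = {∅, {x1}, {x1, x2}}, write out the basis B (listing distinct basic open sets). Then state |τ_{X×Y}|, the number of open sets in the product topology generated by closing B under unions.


Basis B = {∅ × ∅, {n} × {x1}, {o} × {x1}, {n} × {x1, x2}, {n, o} × {x1}, {n, p} × {x1}, {o} × {x1, x2}, {n, o, p} × {x1}, {n, o} × {x1, x2}, {n, p} × {x1, x2}, {n, o, p} × {x1, x2}}; |τ_{X×Y}| = 18.

Enumerate products U × V with U ∈ τ_X, V ∈ τ_Y (deduplicated):
  ∅ × ∅ = {} (∅)
  {n} × {x1} = {(n,x1)}
  {o} × {x1} = {(o,x1)}
  {n} × {x1, x2} = {(n,x1), (n,x2)}
  {n, o} × {x1} = {(n,x1), (o,x1)}
  {n, p} × {x1} = {(n,x1), (p,x1)}
  {o} × {x1, x2} = {(o,x1), (o,x2)}
  {n, o, p} × {x1} = {(n,x1), (o,x1), (p,x1)}
  {n, o} × {x1, x2} = {(n,x1), (n,x2), (o,x1), (o,x2)}
  {n, p} × {x1, x2} = {(n,x1), (n,x2), (p,x1), (p,x2)}
  {n, o, p} × {x1, x2} = {(n,x1), (n,x2), (o,x1), (o,x2), (p,x1), (p,x2)}
These 11 distinct sets form the basis B.
Close under arbitrary unions to get τ_{X×Y}; counting gives |τ_{X×Y}| = 18.


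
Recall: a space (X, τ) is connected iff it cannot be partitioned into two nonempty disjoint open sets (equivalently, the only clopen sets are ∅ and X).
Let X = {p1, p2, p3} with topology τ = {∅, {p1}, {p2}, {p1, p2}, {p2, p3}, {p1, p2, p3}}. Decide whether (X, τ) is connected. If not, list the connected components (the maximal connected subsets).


(X, τ) is disconnected; components = [{p1}, {p2, p3}].

Find clopen sets (U ∈ τ with X ∖ U ∈ τ):
  U = ∅, X ∖ U = {p1, p2, p3} — both open, so U is clopen.
  U = {p1}, X ∖ U = {p2, p3} — both open, so U is clopen.
  U = {p2, p3}, X ∖ U = {p1} — both open, so U is clopen.
  U = {p1, p2, p3}, X ∖ U = ∅ — both open, so U is clopen.
Nontrivial clopen(s) exist: e.g. {p2, p3}. So (X, τ) is disconnected.
Compute connected components by grouping points that agree on all clopens:
  component: {p1}
  component: {p2, p3}


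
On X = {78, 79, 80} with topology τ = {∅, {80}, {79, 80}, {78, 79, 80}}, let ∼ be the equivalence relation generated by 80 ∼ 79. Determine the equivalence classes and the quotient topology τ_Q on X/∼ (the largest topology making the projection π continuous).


X/∼ = {[78], [79=80]}; |τ_Q| = 3.

Equivalence classes: [78], [79=80].
Quotient map π: X → X/∼ sends 78 ↦ [78], 79 ↦ [79=80], 80 ↦ [79=80].
For each subset V ⊆ X/∼, compute π^{-1}(V) ⊆ X and check whether π^{-1}(V) ∈ τ. V is open in τ_Q iff π^{-1}(V) ∈ τ.
  V = {}: π^{-1}(V) = ∅ ∈ τ ✓.
  V = {[78]}: π^{-1}(V) = {78} ∉ τ ✗.
  V = {[79=80]}: π^{-1}(V) = {79, 80} ∈ τ ✓.
  V = {[78], [79=80]}: π^{-1}(V) = {78, 79, 80} ∈ τ ✓.
Open sets in the quotient: τ_Q = {{}, {[79=80]}, {[78], [79=80]}} (3 elements).


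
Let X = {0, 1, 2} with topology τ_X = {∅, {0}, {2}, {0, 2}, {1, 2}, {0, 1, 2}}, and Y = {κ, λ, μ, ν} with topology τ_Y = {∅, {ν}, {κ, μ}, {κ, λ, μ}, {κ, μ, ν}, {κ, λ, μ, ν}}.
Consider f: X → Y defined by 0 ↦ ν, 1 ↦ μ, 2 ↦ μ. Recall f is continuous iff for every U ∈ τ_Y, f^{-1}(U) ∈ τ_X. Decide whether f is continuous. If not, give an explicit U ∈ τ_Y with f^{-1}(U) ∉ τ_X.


f IS continuous.

Compute f^{-1}(U) for each U ∈ τ_Y:
  U = ∅: f^{-1}(U) = ∅ ∈ τ_X ✓.
  U = {ν}: f^{-1}(U) = {0} ∈ τ_X ✓.
  U = {κ, μ}: f^{-1}(U) = {1, 2} ∈ τ_X ✓.
  U = {κ, λ, μ}: f^{-1}(U) = {1, 2} ∈ τ_X ✓.
  U = {κ, μ, ν}: f^{-1}(U) = {0, 1, 2} ∈ τ_X ✓.
  U = {κ, λ, μ, ν}: f^{-1}(U) = {0, 1, 2} ∈ τ_X ✓.
Every preimage lies in τ_X, so f IS continuous.


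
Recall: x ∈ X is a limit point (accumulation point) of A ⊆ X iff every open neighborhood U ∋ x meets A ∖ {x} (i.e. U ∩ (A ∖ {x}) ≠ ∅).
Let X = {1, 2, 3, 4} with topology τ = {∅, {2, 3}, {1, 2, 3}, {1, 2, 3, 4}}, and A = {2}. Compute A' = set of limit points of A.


A' = {1, 3, 4}

For each x ∈ X, list the open sets U ∈ τ with x ∈ U, then check whether U ∩ (A ∖ {x}) ≠ ∅ for every such U.
  x = 1: opens ∋ x are {1, 2, 3}, {1, 2, 3, 4}; each meets A ∖ {1}, so x IS a limit point.
  x = 2: open {2, 3} ∋ x has {2, 3} ∩ (A ∖ {2}) = ∅, so x is NOT a limit point.
  x = 3: opens ∋ x are {2, 3}, {1, 2, 3}, {1, 2, 3, 4}; each meets A ∖ {3}, so x IS a limit point.
  x = 4: opens ∋ x are {1, 2, 3, 4}; each meets A ∖ {4}, so x IS a limit point.
Collecting: A' = {1, 3, 4}.


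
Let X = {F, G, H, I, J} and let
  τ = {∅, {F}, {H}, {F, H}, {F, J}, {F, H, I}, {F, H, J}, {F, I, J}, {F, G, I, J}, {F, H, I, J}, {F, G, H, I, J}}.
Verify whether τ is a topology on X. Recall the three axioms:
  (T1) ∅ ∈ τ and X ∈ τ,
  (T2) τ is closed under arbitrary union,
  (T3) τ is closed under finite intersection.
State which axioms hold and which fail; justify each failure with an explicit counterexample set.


τ is NOT a topology on X.

Axiom (T1): ∅ ∈ τ? Yes; X ∈ τ? Yes.
Axiom (T2/T3): check pairwise unions and intersections of members of τ.
Counterexample for (T3): {F, H, I} ∩ {F, I, J} = {F, I} ∉ τ. Therefore τ is NOT a topology.


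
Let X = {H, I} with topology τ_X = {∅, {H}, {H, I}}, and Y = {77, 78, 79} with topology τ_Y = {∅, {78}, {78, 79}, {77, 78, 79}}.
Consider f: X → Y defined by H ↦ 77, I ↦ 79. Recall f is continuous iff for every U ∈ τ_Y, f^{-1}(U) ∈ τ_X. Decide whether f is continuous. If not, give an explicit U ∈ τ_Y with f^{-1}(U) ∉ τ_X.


f is NOT continuous.

Compute f^{-1}(U) for each U ∈ τ_Y:
  U = ∅: f^{-1}(U) = ∅ ∈ τ_X ✓.
  U = {78}: f^{-1}(U) = ∅ ∈ τ_X ✓.
  U = {78, 79}: f^{-1}(U) = {I} ∉ τ_X ✗.
  U = {77, 78, 79}: f^{-1}(U) = {H, I} ∈ τ_X ✓.
Found U = {78, 79} with f^{-1}(U) = {I} not in τ_X. Therefore f is NOT continuous.


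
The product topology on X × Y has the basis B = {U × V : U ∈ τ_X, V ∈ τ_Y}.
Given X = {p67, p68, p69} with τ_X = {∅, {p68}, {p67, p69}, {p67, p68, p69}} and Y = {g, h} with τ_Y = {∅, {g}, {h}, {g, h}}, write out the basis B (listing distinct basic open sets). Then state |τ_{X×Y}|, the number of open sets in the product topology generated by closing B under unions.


Basis B = {∅ × ∅, {p68} × {g}, {p68} × {h}, {p67, p69} × {g}, {p67, p69} × {h}, {p68} × {g, h}, {p67, p68, p69} × {g}, {p67, p68, p69} × {h}, {p67, p69} × {g, h}, {p67, p68, p69} × {g, h}}; |τ_{X×Y}| = 16.

Enumerate products U × V with U ∈ τ_X, V ∈ τ_Y (deduplicated):
  ∅ × ∅ = {} (∅)
  {p68} × {g} = {(p68,g)}
  {p68} × {h} = {(p68,h)}
  {p67, p69} × {g} = {(p67,g), (p69,g)}
  {p67, p69} × {h} = {(p67,h), (p69,h)}
  {p68} × {g, h} = {(p68,g), (p68,h)}
  {p67, p68, p69} × {g} = {(p67,g), (p68,g), (p69,g)}
  {p67, p68, p69} × {h} = {(p67,h), (p68,h), (p69,h)}
  {p67, p69} × {g, h} = {(p67,g), (p67,h), (p69,g), (p69,h)}
  {p67, p68, p69} × {g, h} = {(p67,g), (p67,h), (p68,g), (p68,h), (p69,g), (p69,h)}
These 10 distinct sets form the basis B.
Close under arbitrary unions to get τ_{X×Y}; counting gives |τ_{X×Y}| = 16.


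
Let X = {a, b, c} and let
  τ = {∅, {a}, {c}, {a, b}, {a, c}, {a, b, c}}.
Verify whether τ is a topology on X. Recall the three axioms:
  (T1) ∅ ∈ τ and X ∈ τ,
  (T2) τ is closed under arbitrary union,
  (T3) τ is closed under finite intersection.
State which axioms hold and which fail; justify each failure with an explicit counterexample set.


τ IS a topology on X.

Axiom (T1): ∅ ∈ τ? Yes; X ∈ τ? Yes.
Axiom (T2/T3): check pairwise unions and intersections of members of τ.
All pairwise intersections and unions checked — each lies in τ. Therefore τ satisfies (T1), (T2), (T3): it IS a topology on X.


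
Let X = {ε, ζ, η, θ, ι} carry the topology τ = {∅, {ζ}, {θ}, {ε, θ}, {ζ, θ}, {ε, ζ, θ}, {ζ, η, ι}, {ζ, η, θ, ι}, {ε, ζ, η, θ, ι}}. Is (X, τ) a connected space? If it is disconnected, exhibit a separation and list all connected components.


(X, τ) is disconnected; components = [{ε, θ}, {ζ, η, ι}].

Find clopen sets (U ∈ τ with X ∖ U ∈ τ):
  U = ∅, X ∖ U = {ε, ζ, η, θ, ι} — both open, so U is clopen.
  U = {ε, θ}, X ∖ U = {ζ, η, ι} — both open, so U is clopen.
  U = {ζ, η, ι}, X ∖ U = {ε, θ} — both open, so U is clopen.
  U = {ε, ζ, η, θ, ι}, X ∖ U = ∅ — both open, so U is clopen.
Nontrivial clopen(s) exist: e.g. {ζ, η, ι}. So (X, τ) is disconnected.
Compute connected components by grouping points that agree on all clopens:
  component: {ε, θ}
  component: {ζ, η, ι}


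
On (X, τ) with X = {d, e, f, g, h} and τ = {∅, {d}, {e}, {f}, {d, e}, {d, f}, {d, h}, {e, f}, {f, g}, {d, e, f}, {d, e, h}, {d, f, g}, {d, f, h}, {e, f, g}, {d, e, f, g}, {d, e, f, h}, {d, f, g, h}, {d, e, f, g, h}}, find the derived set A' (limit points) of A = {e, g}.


A' = ∅

For each x ∈ X, list the open sets U ∈ τ with x ∈ U, then check whether U ∩ (A ∖ {x}) ≠ ∅ for every such U.
  x = d: open {d} ∋ x has {d} ∩ (A ∖ {d}) = ∅, so x is NOT a limit point.
  x = e: open {e} ∋ x has {e} ∩ (A ∖ {e}) = ∅, so x is NOT a limit point.
  x = f: open {f} ∋ x has {f} ∩ (A ∖ {f}) = ∅, so x is NOT a limit point.
  x = g: open {f, g} ∋ x has {f, g} ∩ (A ∖ {g}) = ∅, so x is NOT a limit point.
  x = h: open {d, h} ∋ x has {d, h} ∩ (A ∖ {h}) = ∅, so x is NOT a limit point.
Collecting: A' = ∅.


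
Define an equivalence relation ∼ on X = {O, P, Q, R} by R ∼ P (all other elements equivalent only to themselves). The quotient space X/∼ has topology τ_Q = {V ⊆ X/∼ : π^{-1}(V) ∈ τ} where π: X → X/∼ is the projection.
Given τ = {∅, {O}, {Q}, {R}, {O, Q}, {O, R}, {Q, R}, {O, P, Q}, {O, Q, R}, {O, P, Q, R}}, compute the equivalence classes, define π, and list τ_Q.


X/∼ = {[O], [P=R], [Q]}; |τ_Q| = 5.

Equivalence classes: [O], [P=R], [Q].
Quotient map π: X → X/∼ sends O ↦ [O], P ↦ [P=R], Q ↦ [Q], R ↦ [P=R].
For each subset V ⊆ X/∼, compute π^{-1}(V) ⊆ X and check whether π^{-1}(V) ∈ τ. V is open in τ_Q iff π^{-1}(V) ∈ τ.
  V = {}: π^{-1}(V) = ∅ ∈ τ ✓.
  V = {[O]}: π^{-1}(V) = {O} ∈ τ ✓.
  V = {[P=R]}: π^{-1}(V) = {P, R} ∉ τ ✗.
  V = {[O], [P=R]}: π^{-1}(V) = {O, P, R} ∉ τ ✗.
  V = {[Q]}: π^{-1}(V) = {Q} ∈ τ ✓.
  V = {[O], [Q]}: π^{-1}(V) = {O, Q} ∈ τ ✓.
  V = {[P=R], [Q]}: π^{-1}(V) = {P, Q, R} ∉ τ ✗.
  V = {[O], [P=R], [Q]}: π^{-1}(V) = {O, P, Q, R} ∈ τ ✓.
Open sets in the quotient: τ_Q = {{}, {[O]}, {[Q]}, {[O], [Q]}, {[O], [P=R], [Q]}} (5 elements).


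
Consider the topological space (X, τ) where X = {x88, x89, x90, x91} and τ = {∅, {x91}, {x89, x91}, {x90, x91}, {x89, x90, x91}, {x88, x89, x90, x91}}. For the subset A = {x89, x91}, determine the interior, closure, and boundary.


int(A) = {x89, x91}, cl(A) = {x88, x89, x90, x91}, ∂A = {x88, x90}.

Closed sets in (X, τ) are complements of opens:
  closed(X, τ) = {∅, {x88}, {x88, x89}, {x88, x90}, {x88, x89, x90}, {x88, x89, x90, x91}}.
int(A) = ⋃ {U ∈ τ : U ⊆ A}. Opens contained in A: ∅, {x91}, {x89, x91}.
Taking the union of these: int(A) = {x89, x91}.
cl(A) = ⋂ {C closed : A ⊆ C}. Closed sets containing A: {x88, x89, x90, x91}.
Intersecting these: cl(A) = {x88, x89, x90, x91}.
∂A = cl(A) ∖ int(A) = {x88, x89, x90, x91} ∖ {x89, x91} = {x88, x90}.


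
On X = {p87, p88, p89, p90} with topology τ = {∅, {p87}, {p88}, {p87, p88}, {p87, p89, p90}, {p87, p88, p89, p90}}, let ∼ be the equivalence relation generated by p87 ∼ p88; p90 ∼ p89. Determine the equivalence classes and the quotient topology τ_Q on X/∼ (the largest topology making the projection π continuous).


X/∼ = {[p87=p88], [p89=p90]}; |τ_Q| = 3.

Equivalence classes: [p87=p88], [p89=p90].
Quotient map π: X → X/∼ sends p87 ↦ [p87=p88], p88 ↦ [p87=p88], p89 ↦ [p89=p90], p90 ↦ [p89=p90].
For each subset V ⊆ X/∼, compute π^{-1}(V) ⊆ X and check whether π^{-1}(V) ∈ τ. V is open in τ_Q iff π^{-1}(V) ∈ τ.
  V = {}: π^{-1}(V) = ∅ ∈ τ ✓.
  V = {[p87=p88]}: π^{-1}(V) = {p87, p88} ∈ τ ✓.
  V = {[p89=p90]}: π^{-1}(V) = {p89, p90} ∉ τ ✗.
  V = {[p87=p88], [p89=p90]}: π^{-1}(V) = {p87, p88, p89, p90} ∈ τ ✓.
Open sets in the quotient: τ_Q = {{}, {[p87=p88]}, {[p87=p88], [p89=p90]}} (3 elements).


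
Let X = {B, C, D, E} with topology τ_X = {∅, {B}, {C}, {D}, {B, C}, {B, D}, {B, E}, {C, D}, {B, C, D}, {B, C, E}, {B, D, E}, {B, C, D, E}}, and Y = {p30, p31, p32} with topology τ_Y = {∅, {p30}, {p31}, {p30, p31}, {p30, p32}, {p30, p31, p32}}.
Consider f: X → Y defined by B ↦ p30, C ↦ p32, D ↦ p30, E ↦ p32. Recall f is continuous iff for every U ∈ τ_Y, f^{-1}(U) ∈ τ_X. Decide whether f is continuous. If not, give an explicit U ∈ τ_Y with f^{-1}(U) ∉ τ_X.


f IS continuous.

Compute f^{-1}(U) for each U ∈ τ_Y:
  U = ∅: f^{-1}(U) = ∅ ∈ τ_X ✓.
  U = {p30}: f^{-1}(U) = {B, D} ∈ τ_X ✓.
  U = {p31}: f^{-1}(U) = ∅ ∈ τ_X ✓.
  U = {p30, p31}: f^{-1}(U) = {B, D} ∈ τ_X ✓.
  U = {p30, p32}: f^{-1}(U) = {B, C, D, E} ∈ τ_X ✓.
  U = {p30, p31, p32}: f^{-1}(U) = {B, C, D, E} ∈ τ_X ✓.
Every preimage lies in τ_X, so f IS continuous.


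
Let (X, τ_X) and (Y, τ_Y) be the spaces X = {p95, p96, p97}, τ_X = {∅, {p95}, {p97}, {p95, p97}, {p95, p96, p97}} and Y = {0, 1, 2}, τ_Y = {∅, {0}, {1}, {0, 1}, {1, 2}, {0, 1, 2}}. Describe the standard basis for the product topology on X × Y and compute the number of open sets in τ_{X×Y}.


Basis B = {∅ × ∅, {p95} × {0}, {p95} × {1}, {p97} × {0}, {p97} × {1}, {p95} × {0, 1}, {p95, p97} × {0}, {p95} × {1, 2}, {p95, p97} × {1}, {p97} × {0, 1}, {p97} × {1, 2}, {p95} × {0, 1, 2}, {p95, p96, p97} × {0}, {p95, p96, p97} × {1}, {p97} × {0, 1, 2}, {p95, p97} × {0, 1}, {p95, p97} × {1, 2}, {p95, p97} × {0, 1, 2}, {p95, p96, p97} × {0, 1}, {p95, p96, p97} × {1, 2}, {p95, p96, p97} × {0, 1, 2}}; |τ_{X×Y}| = 70.

Enumerate products U × V with U ∈ τ_X, V ∈ τ_Y (deduplicated):
  ∅ × ∅ = {} (∅)
  {p95} × {0} = {(p95,0)}
  {p95} × {1} = {(p95,1)}
  {p97} × {0} = {(p97,0)}
  {p97} × {1} = {(p97,1)}
  {p95} × {0, 1} = {(p95,0), (p95,1)}
  {p95, p97} × {0} = {(p95,0), (p97,0)}
  {p95} × {1, 2} = {(p95,1), (p95,2)}
  {p95, p97} × {1} = {(p95,1), (p97,1)}
  {p97} × {0, 1} = {(p97,0), (p97,1)}
  {p97} × {1, 2} = {(p97,1), (p97,2)}
  {p95} × {0, 1, 2} = {(p95,0), (p95,1), (p95,2)}
  {p95, p96, p97} × {0} = {(p95,0), (p96,0), (p97,0)}
  {p95, p96, p97} × {1} = {(p95,1), (p96,1), (p97,1)}
  {p97} × {0, 1, 2} = {(p97,0), (p97,1), (p97,2)}
  {p95, p97} × {0, 1} = {(p95,0), (p95,1), (p97,0), (p97,1)}
  {p95, p97} × {1, 2} = {(p95,1), (p95,2), (p97,1), (p97,2)}
  {p95, p97} × {0, 1, 2} = {(p95,0), (p95,1), (p95,2), (p97,0), (p97,1), (p97,2)}
  {p95, p96, p97} × {0, 1} = {(p95,0), (p95,1), (p96,0), (p96,1), (p97,0), (p97,1)}
  {p95, p96, p97} × {1, 2} = {(p95,1), (p95,2), (p96,1), (p96,2), (p97,1), (p97,2)}
  {p95, p96, p97} × {0, 1, 2} = {(p95,0), (p95,1), (p95,2), (p96,0), (p96,1), (p96,2), (p97,0), (p97,1), (p97,2)}
These 21 distinct sets form the basis B.
Close under arbitrary unions to get τ_{X×Y}; counting gives |τ_{X×Y}| = 70.


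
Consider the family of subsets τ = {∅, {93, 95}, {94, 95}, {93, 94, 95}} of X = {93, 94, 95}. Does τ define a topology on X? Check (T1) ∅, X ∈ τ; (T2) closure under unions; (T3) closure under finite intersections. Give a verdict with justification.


τ is NOT a topology on X.

Axiom (T1): ∅ ∈ τ? Yes; X ∈ τ? Yes.
Axiom (T2/T3): check pairwise unions and intersections of members of τ.
Counterexample for (T3): {93, 95} ∩ {94, 95} = {95} ∉ τ. Therefore τ is NOT a topology.


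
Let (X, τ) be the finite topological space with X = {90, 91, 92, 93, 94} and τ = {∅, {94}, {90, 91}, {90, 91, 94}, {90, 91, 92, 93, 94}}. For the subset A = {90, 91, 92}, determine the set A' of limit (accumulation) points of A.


A' = {90, 91, 92, 93}

For each x ∈ X, list the open sets U ∈ τ with x ∈ U, then check whether U ∩ (A ∖ {x}) ≠ ∅ for every such U.
  x = 90: opens ∋ x are {90, 91}, {90, 91, 94}, {90, 91, 92, 93, 94}; each meets A ∖ {90}, so x IS a limit point.
  x = 91: opens ∋ x are {90, 91}, {90, 91, 94}, {90, 91, 92, 93, 94}; each meets A ∖ {91}, so x IS a limit point.
  x = 92: opens ∋ x are {90, 91, 92, 93, 94}; each meets A ∖ {92}, so x IS a limit point.
  x = 93: opens ∋ x are {90, 91, 92, 93, 94}; each meets A ∖ {93}, so x IS a limit point.
  x = 94: open {94} ∋ x has {94} ∩ (A ∖ {94}) = ∅, so x is NOT a limit point.
Collecting: A' = {90, 91, 92, 93}.


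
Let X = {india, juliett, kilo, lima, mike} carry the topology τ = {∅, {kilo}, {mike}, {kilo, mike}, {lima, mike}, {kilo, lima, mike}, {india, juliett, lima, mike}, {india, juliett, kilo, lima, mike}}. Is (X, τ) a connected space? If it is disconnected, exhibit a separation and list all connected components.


(X, τ) is disconnected; components = [{kilo}, {india, juliett, lima, mike}].

Find clopen sets (U ∈ τ with X ∖ U ∈ τ):
  U = ∅, X ∖ U = {india, juliett, kilo, lima, mike} — both open, so U is clopen.
  U = {kilo}, X ∖ U = {india, juliett, lima, mike} — both open, so U is clopen.
  U = {india, juliett, lima, mike}, X ∖ U = {kilo} — both open, so U is clopen.
  U = {india, juliett, kilo, lima, mike}, X ∖ U = ∅ — both open, so U is clopen.
Nontrivial clopen(s) exist: e.g. {kilo}. So (X, τ) is disconnected.
Compute connected components by grouping points that agree on all clopens:
  component: {kilo}
  component: {india, juliett, lima, mike}


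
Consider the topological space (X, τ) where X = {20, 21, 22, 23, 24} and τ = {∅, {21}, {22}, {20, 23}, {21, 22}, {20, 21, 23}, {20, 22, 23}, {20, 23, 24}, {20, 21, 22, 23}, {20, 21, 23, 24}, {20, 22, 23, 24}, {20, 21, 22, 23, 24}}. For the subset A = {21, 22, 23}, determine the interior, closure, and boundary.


int(A) = {21, 22}, cl(A) = {20, 21, 22, 23, 24}, ∂A = {20, 23, 24}.

Closed sets in (X, τ) are complements of opens:
  closed(X, τ) = {∅, {21}, {22}, {24}, {21, 22}, {21, 24}, {22, 24}, {20, 23, 24}, {21, 22, 24}, {20, 21, 23, 24}, {20, 22, 23, 24}, {20, 21, 22, 23, 24}}.
int(A) = ⋃ {U ∈ τ : U ⊆ A}. Opens contained in A: ∅, {21}, {22}, {21, 22}.
Taking the union of these: int(A) = {21, 22}.
cl(A) = ⋂ {C closed : A ⊆ C}. Closed sets containing A: {20, 21, 22, 23, 24}.
Intersecting these: cl(A) = {20, 21, 22, 23, 24}.
∂A = cl(A) ∖ int(A) = {20, 21, 22, 23, 24} ∖ {21, 22} = {20, 23, 24}.


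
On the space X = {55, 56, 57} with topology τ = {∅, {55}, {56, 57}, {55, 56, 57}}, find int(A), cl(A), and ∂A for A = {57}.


int(A) = ∅, cl(A) = {56, 57}, ∂A = {56, 57}.

Closed sets in (X, τ) are complements of opens:
  closed(X, τ) = {∅, {55}, {56, 57}, {55, 56, 57}}.
int(A) = ⋃ {U ∈ τ : U ⊆ A}. Opens contained in A: ∅.
Taking the union of these: int(A) = ∅.
cl(A) = ⋂ {C closed : A ⊆ C}. Closed sets containing A: {56, 57}, {55, 56, 57}.
Intersecting these: cl(A) = {56, 57}.
∂A = cl(A) ∖ int(A) = {56, 57} ∖ ∅ = {56, 57}.


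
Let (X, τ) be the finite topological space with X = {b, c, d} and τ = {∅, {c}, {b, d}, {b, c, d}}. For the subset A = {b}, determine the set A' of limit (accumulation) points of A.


A' = {d}

For each x ∈ X, list the open sets U ∈ τ with x ∈ U, then check whether U ∩ (A ∖ {x}) ≠ ∅ for every such U.
  x = b: open {b, d} ∋ x has {b, d} ∩ (A ∖ {b}) = ∅, so x is NOT a limit point.
  x = c: open {c} ∋ x has {c} ∩ (A ∖ {c}) = ∅, so x is NOT a limit point.
  x = d: opens ∋ x are {b, d}, {b, c, d}; each meets A ∖ {d}, so x IS a limit point.
Collecting: A' = {d}.


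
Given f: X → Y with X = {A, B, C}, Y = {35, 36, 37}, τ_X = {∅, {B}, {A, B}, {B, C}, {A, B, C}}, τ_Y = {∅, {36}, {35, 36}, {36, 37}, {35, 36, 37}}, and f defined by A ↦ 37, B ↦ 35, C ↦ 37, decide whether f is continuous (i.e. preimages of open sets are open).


f is NOT continuous.

Compute f^{-1}(U) for each U ∈ τ_Y:
  U = ∅: f^{-1}(U) = ∅ ∈ τ_X ✓.
  U = {36}: f^{-1}(U) = ∅ ∈ τ_X ✓.
  U = {35, 36}: f^{-1}(U) = {B} ∈ τ_X ✓.
  U = {36, 37}: f^{-1}(U) = {A, C} ∉ τ_X ✗.
  U = {35, 36, 37}: f^{-1}(U) = {A, B, C} ∈ τ_X ✓.
Found U = {36, 37} with f^{-1}(U) = {A, C} not in τ_X. Therefore f is NOT continuous.
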